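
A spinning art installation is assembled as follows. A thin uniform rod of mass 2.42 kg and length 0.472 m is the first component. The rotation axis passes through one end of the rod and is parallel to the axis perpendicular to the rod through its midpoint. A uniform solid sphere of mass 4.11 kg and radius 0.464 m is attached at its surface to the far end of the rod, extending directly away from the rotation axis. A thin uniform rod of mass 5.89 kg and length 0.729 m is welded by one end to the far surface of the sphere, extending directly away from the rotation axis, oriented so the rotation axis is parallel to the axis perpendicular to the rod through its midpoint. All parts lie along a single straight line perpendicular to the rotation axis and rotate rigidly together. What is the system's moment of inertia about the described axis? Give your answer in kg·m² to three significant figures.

22.7

Thin rod: I_cm = (1/12)ML² = (1/12)(2.42)(0.472)² = 0.044928 kg·m²; centre at d = 0.236 m, so I = I_cm + Md² gives I = 0.044928 + (2.42)(0.236)² = 0.17971 kg·m².
Solid sphere: I_cm = (2/5)MR² = (2/5)(4.11)(0.464)² = 0.35395 kg·m²; centre at d = 0.236 + 0.236 + 0.464 = 0.936 m, so I = I_cm + Md² gives I = 0.35395 + (4.11)(0.936)² = 3.9547 kg·m².
Thin rod: I_cm = (1/12)ML² = (1/12)(5.89)(0.729)² = 0.26085 kg·m²; centre at d = 0.236 + 0.236 + 0.464 + 0.464 + 0.3645 = 1.7645 m, so I = I_cm + Md² gives I = 0.26085 + (5.89)(1.7645)² = 18.599 kg·m².
Total I = 0.17971 + 3.9547 + 18.599 = 22.734 kg·m².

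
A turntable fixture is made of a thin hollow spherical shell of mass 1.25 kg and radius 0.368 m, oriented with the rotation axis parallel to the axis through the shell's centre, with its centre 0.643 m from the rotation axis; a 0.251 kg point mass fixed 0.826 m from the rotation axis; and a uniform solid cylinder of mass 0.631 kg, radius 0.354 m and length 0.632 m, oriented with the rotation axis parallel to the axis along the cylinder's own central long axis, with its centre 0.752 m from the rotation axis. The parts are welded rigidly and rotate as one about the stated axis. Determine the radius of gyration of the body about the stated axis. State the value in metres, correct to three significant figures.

Spherical shell: I_cm = (2/3)MR² = (2/3)(1.25)(0.368)² = 0.11285 kg m^2; centre at d = 0.643 m, so the parallel axis theorem gives I = 0.11285 + (1.25)(0.643)² = 0.62966 kg m^2.
Point mass: I_cm = 0; centre at d = 0.826 m, so the parallel axis theorem gives I = 0 + (0.251)(0.826)² = 0.17125 kg m^2.
Solid cylinder: I_cm = (1/2)MR² = (1/2)(0.631)(0.354)² = 0.039537 kg m^2; centre at d = 0.752 m, so the parallel axis theorem gives I = 0.039537 + (0.631)(0.752)² = 0.39637 kg m^2.
Total I = 1.1973 kg m^2; total mass M = 2.132 kg.
k = √(I/M) = √(1.1973/2.132) = 0.74939 m.

0.749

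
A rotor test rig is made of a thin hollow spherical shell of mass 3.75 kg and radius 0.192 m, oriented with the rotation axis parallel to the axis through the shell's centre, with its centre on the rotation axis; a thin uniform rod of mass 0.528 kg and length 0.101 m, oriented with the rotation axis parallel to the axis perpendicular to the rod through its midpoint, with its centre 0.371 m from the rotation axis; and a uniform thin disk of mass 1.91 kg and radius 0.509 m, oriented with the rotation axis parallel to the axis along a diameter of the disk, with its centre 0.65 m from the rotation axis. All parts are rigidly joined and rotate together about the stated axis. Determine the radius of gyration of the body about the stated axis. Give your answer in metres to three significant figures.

0.421

Spherical shell: I_cm = (2/3)MR² = (2/3)(3.75)(0.192)² = 0.09216 kg m²; axis through the centre, so I = 0.09216 kg m².
Thin rod: I_cm = (1/12)ML² = (1/12)(0.528)(0.101)² = 0.00044884 kg m²; centre at d = 0.371 m, so I = I_cm + Md² gives I = 0.00044884 + (0.528)(0.371)² = 0.073123 kg m².
Thin disk: I_cm = (1/4)MR² = (1/4)(1.91)(0.509)² = 0.12371 kg m²; centre at d = 0.65 m, so I = I_cm + Md² gives I = 0.12371 + (1.91)(0.65)² = 0.93069 kg m².
Total I = 1.096 kg m²; total mass M = 6.188 kg.
k = √(I/M) = √(1.096/6.188) = 0.42085 m.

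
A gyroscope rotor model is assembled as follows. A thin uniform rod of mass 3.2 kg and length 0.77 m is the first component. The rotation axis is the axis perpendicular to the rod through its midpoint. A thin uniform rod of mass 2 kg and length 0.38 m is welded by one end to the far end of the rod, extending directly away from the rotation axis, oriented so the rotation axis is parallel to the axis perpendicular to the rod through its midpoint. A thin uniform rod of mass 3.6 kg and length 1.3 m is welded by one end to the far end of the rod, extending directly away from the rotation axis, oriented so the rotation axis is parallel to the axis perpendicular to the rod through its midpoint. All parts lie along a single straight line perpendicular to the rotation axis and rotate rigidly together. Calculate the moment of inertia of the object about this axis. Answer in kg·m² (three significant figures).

Thin rod: I_cm = (1/12)ML² = (1/12)(3.2)(0.77)² = 0.15811 kg·m²; axis through the centre, so I = 0.15811 kg·m².
Thin rod: I_cm = (1/12)ML² = (1/12)(2)(0.38)² = 0.024067 kg·m²; centre at d = 0.385 + 0.19 = 0.575 m, so the parallel axis theorem gives I = 0.024067 + (2)(0.575)² = 0.68532 kg·m².
Thin rod: I_cm = (1/12)ML² = (1/12)(3.6)(1.3)² = 0.507 kg·m²; centre at d = 0.385 + 0.19 + 0.19 + 0.65 = 1.415 m, so the parallel axis theorem gives I = 0.507 + (3.6)(1.415)² = 7.715 kg·m².
Total I = 0.15811 + 0.68532 + 7.715 = 8.5584 kg·m².

8.56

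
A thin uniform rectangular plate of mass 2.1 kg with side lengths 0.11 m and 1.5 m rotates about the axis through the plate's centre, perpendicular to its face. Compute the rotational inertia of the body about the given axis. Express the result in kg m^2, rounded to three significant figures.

I_cm = (1/12)M(a²+b²) = (1/12)(2.1)[(0.11)² + (1.5)²] = 0.39587 kg m^2; axis through the centre, so I = 0.39587 kg m^2.

0.396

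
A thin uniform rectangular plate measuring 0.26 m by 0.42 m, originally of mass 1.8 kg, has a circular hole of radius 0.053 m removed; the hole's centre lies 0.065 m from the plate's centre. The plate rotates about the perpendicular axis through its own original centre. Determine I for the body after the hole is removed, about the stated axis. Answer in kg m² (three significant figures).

0.0358

Unpierced body about its centre: I₀ = (1/12)M(a²+b²) = (1/12)(1.8)[(0.26)² + (0.42)²] = 0.0366 kg m².
The removed disk has mass m = M·πr²/(ab) = (1.8)·π(0.053)²/(0.26·0.42) = 0.14546 kg (same uniform areal density).
Its moment of inertia about the rotation axis (parallel-axis theorem): I_hole = (1/2)mr² + md² = (1/2)(0.14546)(0.053)² + (0.14546)(0.065)² = 0.00081888 kg m².
Treating the hole as negative mass, I = I₀ − I_hole = 0.0366 − 0.00081888 = 0.035781 kg m².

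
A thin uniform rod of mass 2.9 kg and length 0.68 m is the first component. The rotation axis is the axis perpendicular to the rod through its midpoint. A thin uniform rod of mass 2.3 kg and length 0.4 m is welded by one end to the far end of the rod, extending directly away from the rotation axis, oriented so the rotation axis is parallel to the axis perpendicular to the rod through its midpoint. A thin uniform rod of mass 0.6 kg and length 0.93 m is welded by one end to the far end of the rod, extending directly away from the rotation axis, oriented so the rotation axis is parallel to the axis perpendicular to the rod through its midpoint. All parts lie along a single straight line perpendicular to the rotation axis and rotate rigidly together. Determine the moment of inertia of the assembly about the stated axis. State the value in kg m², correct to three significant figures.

1.73

Thin rod: I_cm = (1/12)ML² = (1/12)(2.9)(0.68)² = 0.11175 kg m²; axis through the centre, so I = 0.11175 kg m².
Thin rod: I_cm = (1/12)ML² = (1/12)(2.3)(0.4)² = 0.030667 kg m²; centre at d = 0.34 + 0.2 = 0.54 m, so the parallel axis theorem gives I = 0.030667 + (2.3)(0.54)² = 0.70135 kg m².
Thin rod: I_cm = (1/12)ML² = (1/12)(0.6)(0.93)² = 0.043245 kg m²; centre at d = 0.34 + 0.2 + 0.2 + 0.465 = 1.205 m, so the parallel axis theorem gives I = 0.043245 + (0.6)(1.205)² = 0.91446 kg m².
Total I = 0.11175 + 0.70135 + 0.91446 = 1.7276 kg m².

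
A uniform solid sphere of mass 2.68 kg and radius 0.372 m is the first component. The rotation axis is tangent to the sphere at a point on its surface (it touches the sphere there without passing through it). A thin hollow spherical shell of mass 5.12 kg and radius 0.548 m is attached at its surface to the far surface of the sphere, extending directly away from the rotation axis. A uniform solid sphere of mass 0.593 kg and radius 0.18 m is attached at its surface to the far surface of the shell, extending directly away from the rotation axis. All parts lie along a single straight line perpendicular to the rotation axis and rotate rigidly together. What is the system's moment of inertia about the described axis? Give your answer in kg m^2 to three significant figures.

12.5

Solid sphere: I_cm = (2/5)MR² = (2/5)(2.68)(0.372)² = 0.14835 kg m^2; centre at d = 0.372 m, so the parallel axis theorem gives I = 0.14835 + (2.68)(0.372)² = 0.51922 kg m^2.
Spherical shell: I_cm = (2/3)MR² = (2/3)(5.12)(0.548)² = 1.025 kg m^2; centre at d = 0.372 + 0.372 + 0.548 = 1.292 m, so the parallel axis theorem gives I = 1.025 + (5.12)(1.292)² = 9.5717 kg m^2.
Solid sphere: I_cm = (2/5)MR² = (2/5)(0.593)(0.18)² = 0.0076853 kg m^2; centre at d = 0.372 + 0.372 + 0.548 + 0.548 + 0.18 = 2.02 m, so the parallel axis theorem gives I = 0.0076853 + (0.593)(2.02)² = 2.4274 kg m^2.
Total I = 0.51922 + 9.5717 + 2.4274 = 12.518 kg m^2.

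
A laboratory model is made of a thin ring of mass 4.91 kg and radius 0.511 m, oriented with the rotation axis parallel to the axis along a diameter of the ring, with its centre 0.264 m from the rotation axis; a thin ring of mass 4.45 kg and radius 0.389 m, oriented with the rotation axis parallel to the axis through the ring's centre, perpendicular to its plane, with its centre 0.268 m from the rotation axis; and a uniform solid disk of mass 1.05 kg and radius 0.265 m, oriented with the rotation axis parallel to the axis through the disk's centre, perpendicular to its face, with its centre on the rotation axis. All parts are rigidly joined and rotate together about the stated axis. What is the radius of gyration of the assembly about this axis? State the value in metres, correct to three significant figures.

Thin ring: I_cm = (1/2)MR² = (1/2)(4.91)(0.511)² = 0.64105 kg m²; centre at d = 0.264 m, so the parallel axis theorem gives I = 0.64105 + (4.91)(0.264)² = 0.98326 kg m².
Thin ring: I_cm = MR² = (4.45)(0.389)² = 0.67338 kg m²; centre at d = 0.268 m, so the parallel axis theorem gives I = 0.67338 + (4.45)(0.268)² = 0.993 kg m².
Solid disk: I_cm = (1/2)MR² = (1/2)(1.05)(0.265)² = 0.036868 kg m²; axis through the centre, so I = 0.036868 kg m².
Total I = 2.0131 kg m²; total mass M = 10.41 kg.
k = √(I/M) = √(2.0131/10.41) = 0.43975 m.

0.440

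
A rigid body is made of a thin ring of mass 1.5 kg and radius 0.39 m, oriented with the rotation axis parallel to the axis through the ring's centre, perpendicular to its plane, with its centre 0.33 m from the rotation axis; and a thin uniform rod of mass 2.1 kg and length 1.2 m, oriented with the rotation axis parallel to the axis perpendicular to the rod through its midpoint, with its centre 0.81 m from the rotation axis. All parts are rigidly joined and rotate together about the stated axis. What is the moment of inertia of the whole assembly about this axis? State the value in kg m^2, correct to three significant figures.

Thin ring: I_cm = MR² = (1.5)(0.39)² = 0.22815 kg m^2; centre at d = 0.33 m, so the parallel axis theorem gives I = 0.22815 + (1.5)(0.33)² = 0.3915 kg m^2.
Thin rod: I_cm = (1/12)ML² = (1/12)(2.1)(1.2)² = 0.252 kg m^2; centre at d = 0.81 m, so the parallel axis theorem gives I = 0.252 + (2.1)(0.81)² = 1.6298 kg m^2.
Total I = 0.3915 + 1.6298 = 2.0213 kg m^2.

2.02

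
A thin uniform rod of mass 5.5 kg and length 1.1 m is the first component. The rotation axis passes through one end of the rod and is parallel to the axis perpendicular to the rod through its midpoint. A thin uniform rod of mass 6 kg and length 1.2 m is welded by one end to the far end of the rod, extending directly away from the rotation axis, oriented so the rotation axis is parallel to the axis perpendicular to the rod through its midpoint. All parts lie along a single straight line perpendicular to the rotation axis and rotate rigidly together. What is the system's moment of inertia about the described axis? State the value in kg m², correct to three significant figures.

20.3

Thin rod: I_cm = (1/12)ML² = (1/12)(5.5)(1.1)² = 0.55458 kg m²; centre at d = 0.55 m, so I = I_cm + Md² gives I = 0.55458 + (5.5)(0.55)² = 2.2183 kg m².
Thin rod: I_cm = (1/12)ML² = (1/12)(6)(1.2)² = 0.72 kg m²; centre at d = 0.55 + 0.55 + 0.6 = 1.7 m, so I = I_cm + Md² gives I = 0.72 + (6)(1.7)² = 18.06 kg m².
Total I = 2.2183 + 18.06 = 20.278 kg m².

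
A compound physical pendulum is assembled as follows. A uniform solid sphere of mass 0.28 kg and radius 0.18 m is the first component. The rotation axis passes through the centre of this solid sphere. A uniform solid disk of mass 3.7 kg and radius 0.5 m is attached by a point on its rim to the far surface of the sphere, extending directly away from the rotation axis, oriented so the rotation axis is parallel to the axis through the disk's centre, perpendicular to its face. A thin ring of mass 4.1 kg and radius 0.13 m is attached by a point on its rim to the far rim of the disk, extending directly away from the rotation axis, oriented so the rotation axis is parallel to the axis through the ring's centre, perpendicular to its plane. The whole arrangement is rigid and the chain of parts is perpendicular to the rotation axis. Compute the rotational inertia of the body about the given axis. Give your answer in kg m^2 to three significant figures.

Solid sphere: I_cm = (2/5)MR² = (2/5)(0.28)(0.18)² = 0.0036288 kg m^2; axis through the centre, so I = 0.0036288 kg m^2.
Solid disk: I_cm = (1/2)MR² = (1/2)(3.7)(0.5)² = 0.4625 kg m^2; centre at d = 0.18 + 0.5 = 0.68 m, so I = I_cm + Md² gives I = 0.4625 + (3.7)(0.68)² = 2.1734 kg m^2.
Thin ring: I_cm = MR² = (4.1)(0.13)² = 0.06929 kg m^2; centre at d = 0.18 + 0.5 + 0.5 + 0.13 = 1.31 m, so I = I_cm + Md² gives I = 0.06929 + (4.1)(1.31)² = 7.1053 kg m^2.
Total I = 0.0036288 + 2.1734 + 7.1053 = 9.2823 kg m^2.

9.28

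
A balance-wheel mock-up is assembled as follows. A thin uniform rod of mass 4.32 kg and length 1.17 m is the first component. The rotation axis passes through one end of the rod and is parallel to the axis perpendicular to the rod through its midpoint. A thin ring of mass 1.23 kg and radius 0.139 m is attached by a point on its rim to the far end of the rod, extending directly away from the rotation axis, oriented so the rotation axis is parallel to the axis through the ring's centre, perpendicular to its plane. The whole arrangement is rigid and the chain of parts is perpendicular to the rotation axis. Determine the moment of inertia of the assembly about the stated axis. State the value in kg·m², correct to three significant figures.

4.10

Thin rod: I_cm = (1/12)ML² = (1/12)(4.32)(1.17)² = 0.4928 kg·m²; centre at d = 0.585 m, so I = I_cm + Md² gives I = 0.4928 + (4.32)(0.585)² = 1.9712 kg·m².
Thin ring: I_cm = MR² = (1.23)(0.139)² = 0.023765 kg·m²; centre at d = 0.585 + 0.585 + 0.139 = 1.309 m, so I = I_cm + Md² gives I = 0.023765 + (1.23)(1.309)² = 2.1313 kg·m².
Total I = 1.9712 + 2.1313 = 4.1026 kg·m².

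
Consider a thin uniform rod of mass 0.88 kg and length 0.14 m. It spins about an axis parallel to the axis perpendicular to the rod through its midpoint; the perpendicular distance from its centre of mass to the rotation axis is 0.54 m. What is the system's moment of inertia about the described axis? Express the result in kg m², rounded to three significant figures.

I_cm = (1/12)ML² = (1/12)(0.88)(0.14)² = 0.0014373 kg m²; centre at d = 0.54 m, so I = I_cm + Md² gives I = 0.0014373 + (0.88)(0.54)² = 0.25805 kg m².

0.258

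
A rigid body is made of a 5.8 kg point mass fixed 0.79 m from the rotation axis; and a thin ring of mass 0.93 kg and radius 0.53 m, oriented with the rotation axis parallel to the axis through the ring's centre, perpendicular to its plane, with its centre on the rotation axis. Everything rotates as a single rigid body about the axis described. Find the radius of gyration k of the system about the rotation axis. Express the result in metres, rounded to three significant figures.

Point mass: I_cm = 0; centre at d = 0.79 m, so the parallel axis theorem gives I = 0 + (5.8)(0.79)² = 3.6198 kg m².
Thin ring: I_cm = MR² = (0.93)(0.53)² = 0.26124 kg m²; axis through the centre, so I = 0.26124 kg m².
Total I = 3.881 kg m²; total mass M = 6.73 kg.
k = √(I/M) = √(3.881/6.73) = 0.75939 m.

0.759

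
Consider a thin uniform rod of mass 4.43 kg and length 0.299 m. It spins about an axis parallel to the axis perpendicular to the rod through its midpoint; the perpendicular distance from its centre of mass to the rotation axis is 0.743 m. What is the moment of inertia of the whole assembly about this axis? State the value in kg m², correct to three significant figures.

I_cm = (1/12)ML² = (1/12)(4.43)(0.299)² = 0.033004 kg m²; centre at d = 0.743 m, so I = I_cm + Md² gives I = 0.033004 + (4.43)(0.743)² = 2.4786 kg m².

2.48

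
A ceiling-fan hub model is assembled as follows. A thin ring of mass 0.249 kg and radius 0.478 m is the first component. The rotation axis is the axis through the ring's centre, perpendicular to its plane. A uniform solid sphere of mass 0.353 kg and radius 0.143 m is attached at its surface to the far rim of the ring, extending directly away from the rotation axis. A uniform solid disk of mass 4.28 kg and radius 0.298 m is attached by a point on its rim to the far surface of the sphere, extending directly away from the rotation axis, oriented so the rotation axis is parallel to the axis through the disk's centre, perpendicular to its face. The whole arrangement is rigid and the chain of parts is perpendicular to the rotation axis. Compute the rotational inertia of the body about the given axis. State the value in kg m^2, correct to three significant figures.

Thin ring: I_cm = MR² = (0.249)(0.478)² = 0.056893 kg m^2; axis through the centre, so I = 0.056893 kg m^2.
Solid sphere: I_cm = (2/5)MR² = (2/5)(0.353)(0.143)² = 0.0028874 kg m^2; centre at d = 0.478 + 0.143 = 0.621 m, so the parallel axis theorem gives I = 0.0028874 + (0.353)(0.621)² = 0.13902 kg m^2.
Solid disk: I_cm = (1/2)MR² = (1/2)(4.28)(0.298)² = 0.19004 kg m^2; centre at d = 0.478 + 0.143 + 0.143 + 0.298 = 1.062 m, so the parallel axis theorem gives I = 0.19004 + (4.28)(1.062)² = 5.0172 kg m^2.
Total I = 0.056893 + 0.13902 + 5.0172 = 5.2131 kg m^2.

5.21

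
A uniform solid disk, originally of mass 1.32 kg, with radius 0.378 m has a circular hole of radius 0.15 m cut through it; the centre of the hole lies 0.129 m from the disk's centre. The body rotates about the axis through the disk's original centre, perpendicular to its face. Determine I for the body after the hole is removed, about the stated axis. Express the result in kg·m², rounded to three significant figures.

Unpierced body about its centre: I₀ = (1/2)MR² = (1/2)(1.32)(0.378)² = 0.094303 kg·m².
The removed disk has mass m = M·(r/R)² = (1.32)(0.15/0.378)² = 0.20786 kg (same uniform areal density).
Its moment of inertia about the rotation axis (parallel-axis theorem): I_hole = (1/2)mr² + md² = (1/2)(0.20786)(0.15)² + (0.20786)(0.129)² = 0.0057974 kg·m².
Treating the hole as negative mass, I = I₀ − I_hole = 0.094303 − 0.0057974 = 0.088506 kg·m².

0.0885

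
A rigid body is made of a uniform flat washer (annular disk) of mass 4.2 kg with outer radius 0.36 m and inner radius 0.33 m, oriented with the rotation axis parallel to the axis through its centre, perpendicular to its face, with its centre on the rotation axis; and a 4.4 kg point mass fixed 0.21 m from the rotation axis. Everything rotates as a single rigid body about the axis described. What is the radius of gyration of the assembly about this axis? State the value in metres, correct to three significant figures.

0.284

Annular disk: I_cm = (1/2)M(R²+r²) = (1/2)(4.2)[(0.36)² + (0.33)²] = 0.50085 kg m²; axis through the centre, so I = 0.50085 kg m².
Point mass: I_cm = 0; centre at d = 0.21 m, so the parallel axis theorem gives I = 0 + (4.4)(0.21)² = 0.19404 kg m².
Total I = 0.69489 kg m²; total mass M = 8.6 kg.
k = √(I/M) = √(0.69489/8.6) = 0.28426 m.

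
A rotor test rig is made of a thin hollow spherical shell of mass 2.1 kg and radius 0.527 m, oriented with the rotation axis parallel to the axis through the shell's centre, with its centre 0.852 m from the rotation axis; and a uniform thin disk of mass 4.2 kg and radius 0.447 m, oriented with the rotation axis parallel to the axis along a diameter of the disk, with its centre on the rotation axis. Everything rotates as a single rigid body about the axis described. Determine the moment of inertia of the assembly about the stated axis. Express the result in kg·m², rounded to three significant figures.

2.12

Spherical shell: I_cm = (2/3)MR² = (2/3)(2.1)(0.527)² = 0.38882 kg·m²; centre at d = 0.852 m, so the parallel axis theorem gives I = 0.38882 + (2.1)(0.852)² = 1.9132 kg·m².
Thin disk: I_cm = (1/4)MR² = (1/4)(4.2)(0.447)² = 0.2098 kg·m²; axis through the centre, so I = 0.2098 kg·m².
Total I = 1.9132 + 0.2098 = 2.123 kg·m².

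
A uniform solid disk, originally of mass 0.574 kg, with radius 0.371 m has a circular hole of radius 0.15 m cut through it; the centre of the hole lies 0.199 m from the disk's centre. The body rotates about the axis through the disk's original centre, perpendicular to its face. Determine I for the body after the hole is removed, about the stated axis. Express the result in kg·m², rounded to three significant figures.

0.0347

Unpierced body about its centre: I₀ = (1/2)MR² = (1/2)(0.574)(0.371)² = 0.039503 kg·m².
The removed disk has mass m = M·(r/R)² = (0.574)(0.15/0.371)² = 0.093831 kg (same uniform areal density).
Its moment of inertia about the rotation axis (parallel-axis theorem): I_hole = (1/2)mr² + md² = (1/2)(0.093831)(0.15)² + (0.093831)(0.199)² = 0.0047714 kg·m².
Treating the hole as negative mass, I = I₀ − I_hole = 0.039503 − 0.0047714 = 0.034732 kg·m².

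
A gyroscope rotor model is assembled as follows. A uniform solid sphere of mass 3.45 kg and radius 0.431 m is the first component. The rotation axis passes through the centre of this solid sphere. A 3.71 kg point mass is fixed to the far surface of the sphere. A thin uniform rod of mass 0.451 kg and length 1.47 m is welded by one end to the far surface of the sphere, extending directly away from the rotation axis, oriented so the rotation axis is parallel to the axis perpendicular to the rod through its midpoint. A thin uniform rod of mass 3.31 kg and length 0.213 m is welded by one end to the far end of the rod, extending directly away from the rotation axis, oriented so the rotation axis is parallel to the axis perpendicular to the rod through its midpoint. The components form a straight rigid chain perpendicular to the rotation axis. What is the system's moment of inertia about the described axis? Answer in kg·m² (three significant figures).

Solid sphere: I_cm = (2/5)MR² = (2/5)(3.45)(0.431)² = 0.25635 kg·m²; axis through the centre, so I = 0.25635 kg·m².
Point mass: I_cm = 0; centre at d = 0.431 m, so the parallel axis theorem gives I = 0 + (3.71)(0.431)² = 0.68917 kg·m².
Thin rod: I_cm = (1/12)ML² = (1/12)(0.451)(1.47)² = 0.081214 kg·m²; centre at d = 0.431 + 0.735 = 1.166 m, so the parallel axis theorem gives I = 0.081214 + (0.451)(1.166)² = 0.69437 kg·m².
Thin rod: I_cm = (1/12)ML² = (1/12)(3.31)(0.213)² = 0.012514 kg·m²; centre at d = 0.431 + 0.735 + 0.735 + 0.1065 = 2.0075 m, so the parallel axis theorem gives I = 0.012514 + (3.31)(2.0075)² = 13.352 kg·m².
Total I = 0.25635 + 0.68917 + 0.69437 + 13.352 = 14.992 kg·m².

15.0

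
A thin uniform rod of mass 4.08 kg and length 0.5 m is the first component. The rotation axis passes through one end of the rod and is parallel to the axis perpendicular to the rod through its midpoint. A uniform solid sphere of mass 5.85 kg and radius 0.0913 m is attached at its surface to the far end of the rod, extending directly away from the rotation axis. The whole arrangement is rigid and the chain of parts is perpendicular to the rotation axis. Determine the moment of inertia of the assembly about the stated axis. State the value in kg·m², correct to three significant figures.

Thin rod: I_cm = (1/12)ML² = (1/12)(4.08)(0.5)² = 0.085 kg·m²; centre at d = 0.25 m, so the parallel axis theorem gives I = 0.085 + (4.08)(0.25)² = 0.34 kg·m².
Solid sphere: I_cm = (2/5)MR² = (2/5)(5.85)(0.0913)² = 0.019506 kg·m²; centre at d = 0.25 + 0.25 + 0.0913 = 0.5913 m, so the parallel axis theorem gives I = 0.019506 + (5.85)(0.5913)² = 2.0649 kg·m².
Total I = 0.34 + 2.0649 = 2.4049 kg·m².

2.40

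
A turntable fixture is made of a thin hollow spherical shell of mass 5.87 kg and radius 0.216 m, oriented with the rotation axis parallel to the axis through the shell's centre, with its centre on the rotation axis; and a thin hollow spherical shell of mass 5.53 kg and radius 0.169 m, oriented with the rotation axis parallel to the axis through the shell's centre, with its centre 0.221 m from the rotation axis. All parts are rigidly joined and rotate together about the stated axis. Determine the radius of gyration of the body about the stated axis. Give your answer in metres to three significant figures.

Spherical shell: I_cm = (2/3)MR² = (2/3)(5.87)(0.216)² = 0.18258 kg m²; axis through the centre, so I = 0.18258 kg m².
Spherical shell: I_cm = (2/3)MR² = (2/3)(5.53)(0.169)² = 0.10529 kg m²; centre at d = 0.221 m, so I = I_cm + Md² gives I = 0.10529 + (5.53)(0.221)² = 0.37539 kg m².
Total I = 0.55797 kg m²; total mass M = 11.4 kg.
k = √(I/M) = √(0.55797/11.4) = 0.22123 m.

0.221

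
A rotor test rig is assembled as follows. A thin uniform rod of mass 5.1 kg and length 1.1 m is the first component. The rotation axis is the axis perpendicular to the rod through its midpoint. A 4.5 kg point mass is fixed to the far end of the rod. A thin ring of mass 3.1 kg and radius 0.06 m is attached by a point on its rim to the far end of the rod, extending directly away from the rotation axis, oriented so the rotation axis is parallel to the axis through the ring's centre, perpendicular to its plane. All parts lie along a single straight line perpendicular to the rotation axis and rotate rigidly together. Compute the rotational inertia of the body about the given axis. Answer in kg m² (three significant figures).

3.04

Thin rod: I_cm = (1/12)ML² = (1/12)(5.1)(1.1)² = 0.51425 kg m²; axis through the centre, so I = 0.51425 kg m².
Point mass: I_cm = 0; centre at d = 0.55 m, so I = I_cm + Md² gives I = 0 + (4.5)(0.55)² = 1.3613 kg m².
Thin ring: I_cm = MR² = (3.1)(0.06)² = 0.01116 kg m²; centre at d = 0.55 + 0.06 = 0.61 m, so I = I_cm + Md² gives I = 0.01116 + (3.1)(0.61)² = 1.1647 kg m².
Total I = 0.51425 + 1.3613 + 1.1647 = 3.0402 kg m².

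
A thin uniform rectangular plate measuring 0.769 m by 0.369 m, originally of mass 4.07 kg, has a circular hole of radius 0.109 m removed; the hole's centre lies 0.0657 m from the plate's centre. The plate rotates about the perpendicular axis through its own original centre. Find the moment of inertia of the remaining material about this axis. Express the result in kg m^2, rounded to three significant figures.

Unpierced body about its centre: I₀ = (1/12)M(a²+b²) = (1/12)(4.07)[(0.769)² + (0.369)²] = 0.24675 kg m^2.
The removed disk has mass m = M·πr²/(ab) = (4.07)·π(0.109)²/(0.769·0.369) = 0.53536 kg (same uniform areal density).
Its moment of inertia about the rotation axis (parallel-axis theorem): I_hole = (1/2)mr² + md² = (1/2)(0.53536)(0.109)² + (0.53536)(0.0657)² = 0.0054912 kg m^2.
Treating the hole as negative mass, I = I₀ − I_hole = 0.24675 − 0.0054912 = 0.24126 kg m^2.

0.241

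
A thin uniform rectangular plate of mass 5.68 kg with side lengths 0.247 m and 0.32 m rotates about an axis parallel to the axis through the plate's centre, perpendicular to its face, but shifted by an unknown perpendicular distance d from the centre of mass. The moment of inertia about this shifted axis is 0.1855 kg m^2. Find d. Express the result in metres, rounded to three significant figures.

About the centre-of-mass axis, I_cm = (1/12)M(a²+b²) = (1/12)(5.68)[(0.247)² + (0.32)²] = 0.077347 kg m^2.
Parallel axis theorem: I = I_cm + Md², so Md² = 0.1855 − 0.077347 = 0.10815 kg m^2.
d = √(0.10815 / 5.68) = 0.13799 m.

0.138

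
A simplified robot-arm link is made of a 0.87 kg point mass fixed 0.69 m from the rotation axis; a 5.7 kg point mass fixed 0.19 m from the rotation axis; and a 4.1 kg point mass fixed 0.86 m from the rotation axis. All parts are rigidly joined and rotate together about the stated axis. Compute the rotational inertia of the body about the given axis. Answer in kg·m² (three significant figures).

Point mass: I_cm = 0; centre at d = 0.69 m, so I = I_cm + Md² gives I = 0 + (0.87)(0.69)² = 0.41421 kg·m².
Point mass: I_cm = 0; centre at d = 0.19 m, so I = I_cm + Md² gives I = 0 + (5.7)(0.19)² = 0.20577 kg·m².
Point mass: I_cm = 0; centre at d = 0.86 m, so I = I_cm + Md² gives I = 0 + (4.1)(0.86)² = 3.0324 kg·m².
Total I = 0.41421 + 0.20577 + 3.0324 = 3.6523 kg·m².

3.65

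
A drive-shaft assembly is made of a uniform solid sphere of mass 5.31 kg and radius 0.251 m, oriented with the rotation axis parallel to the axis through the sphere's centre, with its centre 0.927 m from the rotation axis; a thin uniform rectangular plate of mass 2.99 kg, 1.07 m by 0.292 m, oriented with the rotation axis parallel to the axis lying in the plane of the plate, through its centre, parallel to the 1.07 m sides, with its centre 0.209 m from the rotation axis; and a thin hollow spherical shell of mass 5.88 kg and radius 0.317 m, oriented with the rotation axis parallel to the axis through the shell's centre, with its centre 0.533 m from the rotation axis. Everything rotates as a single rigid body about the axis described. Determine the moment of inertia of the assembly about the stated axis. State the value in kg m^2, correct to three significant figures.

6.91

Solid sphere: I_cm = (2/5)MR² = (2/5)(5.31)(0.251)² = 0.13381 kg m^2; centre at d = 0.927 m, so I = I_cm + Md² gives I = 0.13381 + (5.31)(0.927)² = 4.6969 kg m^2.
Rectangular plate: I_cm = (1/12)Mb² = (1/12)(2.99)(0.292)² = 0.021245 kg m^2; centre at d = 0.209 m, so I = I_cm + Md² gives I = 0.021245 + (2.99)(0.209)² = 0.15185 kg m^2.
Spherical shell: I_cm = (2/3)MR² = (2/3)(5.88)(0.317)² = 0.39392 kg m^2; centre at d = 0.533 m, so I = I_cm + Md² gives I = 0.39392 + (5.88)(0.533)² = 2.0644 kg m^2.
Total I = 4.6969 + 0.15185 + 2.0644 = 6.9131 kg m^2.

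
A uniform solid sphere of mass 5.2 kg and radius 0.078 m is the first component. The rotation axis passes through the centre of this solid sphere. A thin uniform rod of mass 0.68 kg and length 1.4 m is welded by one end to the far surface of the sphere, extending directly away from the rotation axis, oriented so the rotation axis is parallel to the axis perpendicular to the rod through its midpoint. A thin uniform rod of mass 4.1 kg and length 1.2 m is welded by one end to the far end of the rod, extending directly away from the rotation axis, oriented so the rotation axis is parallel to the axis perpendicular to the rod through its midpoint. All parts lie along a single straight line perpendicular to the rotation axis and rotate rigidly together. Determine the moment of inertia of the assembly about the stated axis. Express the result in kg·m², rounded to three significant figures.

Solid sphere: I_cm = (2/5)MR² = (2/5)(5.2)(0.078)² = 0.012655 kg·m²; axis through the centre, so I = 0.012655 kg·m².
Thin rod: I_cm = (1/12)ML² = (1/12)(0.68)(1.4)² = 0.11107 kg·m²; centre at d = 0.078 + 0.7 = 0.778 m, so the parallel axis theorem gives I = 0.11107 + (0.68)(0.778)² = 0.52266 kg·m².
Thin rod: I_cm = (1/12)ML² = (1/12)(4.1)(1.2)² = 0.492 kg·m²; centre at d = 0.078 + 0.7 + 0.7 + 0.6 = 2.078 m, so the parallel axis theorem gives I = 0.492 + (4.1)(2.078)² = 18.196 kg·m².
Total I = 0.012655 + 0.52266 + 18.196 = 18.731 kg·m².

18.7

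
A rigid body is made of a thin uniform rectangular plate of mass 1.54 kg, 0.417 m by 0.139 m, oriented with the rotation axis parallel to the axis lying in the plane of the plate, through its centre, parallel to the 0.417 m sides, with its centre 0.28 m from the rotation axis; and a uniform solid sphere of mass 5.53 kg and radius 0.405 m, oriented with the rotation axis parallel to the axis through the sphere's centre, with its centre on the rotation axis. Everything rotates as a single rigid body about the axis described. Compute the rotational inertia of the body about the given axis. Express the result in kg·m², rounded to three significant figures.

Rectangular plate: I_cm = (1/12)Mb² = (1/12)(1.54)(0.139)² = 0.0024795 kg·m²; centre at d = 0.28 m, so the parallel axis theorem gives I = 0.0024795 + (1.54)(0.28)² = 0.12322 kg·m².
Solid sphere: I_cm = (2/5)MR² = (2/5)(5.53)(0.405)² = 0.36282 kg·m²; axis through the centre, so I = 0.36282 kg·m².
Total I = 0.12322 + 0.36282 = 0.48604 kg·m².

0.486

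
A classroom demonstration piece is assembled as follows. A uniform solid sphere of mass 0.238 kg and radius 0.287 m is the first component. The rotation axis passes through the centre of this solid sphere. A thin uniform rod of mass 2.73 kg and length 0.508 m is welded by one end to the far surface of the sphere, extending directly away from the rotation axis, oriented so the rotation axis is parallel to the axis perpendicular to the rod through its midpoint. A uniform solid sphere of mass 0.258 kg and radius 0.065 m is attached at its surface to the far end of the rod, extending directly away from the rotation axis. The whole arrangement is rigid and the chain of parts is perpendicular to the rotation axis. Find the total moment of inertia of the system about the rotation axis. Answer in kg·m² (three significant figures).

1.06

Solid sphere: I_cm = (2/5)MR² = (2/5)(0.238)(0.287)² = 0.0078415 kg·m²; axis through the centre, so I = 0.0078415 kg·m².
Thin rod: I_cm = (1/12)ML² = (1/12)(2.73)(0.508)² = 0.05871 kg·m²; centre at d = 0.287 + 0.254 = 0.541 m, so the parallel axis theorem gives I = 0.05871 + (2.73)(0.541)² = 0.85773 kg·m².
Solid sphere: I_cm = (2/5)MR² = (2/5)(0.258)(0.065)² = 0.00043602 kg·m²; centre at d = 0.287 + 0.254 + 0.254 + 0.065 = 0.86 m, so the parallel axis theorem gives I = 0.00043602 + (0.258)(0.86)² = 0.19125 kg·m².
Total I = 0.0078415 + 0.85773 + 0.19125 = 1.0568 kg·m².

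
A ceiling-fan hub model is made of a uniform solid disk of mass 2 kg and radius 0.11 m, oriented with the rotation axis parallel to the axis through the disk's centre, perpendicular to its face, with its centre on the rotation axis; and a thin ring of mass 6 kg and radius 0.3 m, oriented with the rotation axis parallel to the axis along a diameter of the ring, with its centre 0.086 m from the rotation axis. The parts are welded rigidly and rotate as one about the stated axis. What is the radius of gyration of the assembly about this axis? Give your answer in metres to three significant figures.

0.202

Solid disk: I_cm = (1/2)MR² = (1/2)(2)(0.11)² = 0.0121 kg m²; axis through the centre, so I = 0.0121 kg m².
Thin ring: I_cm = (1/2)MR² = (1/2)(6)(0.3)² = 0.27 kg m²; centre at d = 0.086 m, so the parallel axis theorem gives I = 0.27 + (6)(0.086)² = 0.31438 kg m².
Total I = 0.32648 kg m²; total mass M = 8 kg.
k = √(I/M) = √(0.32648/8) = 0.20201 m.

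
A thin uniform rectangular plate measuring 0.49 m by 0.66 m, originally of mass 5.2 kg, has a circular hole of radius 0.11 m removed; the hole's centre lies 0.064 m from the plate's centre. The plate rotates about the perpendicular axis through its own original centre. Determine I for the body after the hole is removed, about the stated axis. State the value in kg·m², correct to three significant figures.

0.287

Unpierced body about its centre: I₀ = (1/12)M(a²+b²) = (1/12)(5.2)[(0.49)² + (0.66)²] = 0.2928 kg·m².
The removed disk has mass m = M·πr²/(ab) = (5.2)·π(0.11)²/(0.49·0.66) = 0.61122 kg (same uniform areal density).
Its moment of inertia about the rotation axis (parallel-axis theorem): I_hole = (1/2)mr² + md² = (1/2)(0.61122)(0.11)² + (0.61122)(0.064)² = 0.0062015 kg·m².
Treating the hole as negative mass, I = I₀ − I_hole = 0.2928 − 0.0062015 = 0.2866 kg·m².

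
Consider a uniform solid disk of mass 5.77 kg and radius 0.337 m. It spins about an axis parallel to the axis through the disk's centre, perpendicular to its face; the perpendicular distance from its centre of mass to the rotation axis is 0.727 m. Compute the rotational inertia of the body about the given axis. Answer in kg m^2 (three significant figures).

3.38

I_cm = (1/2)MR² = (1/2)(5.77)(0.337)² = 0.32765 kg m^2; centre at d = 0.727 m, so I = I_cm + Md² gives I = 0.32765 + (5.77)(0.727)² = 3.3773 kg m^2.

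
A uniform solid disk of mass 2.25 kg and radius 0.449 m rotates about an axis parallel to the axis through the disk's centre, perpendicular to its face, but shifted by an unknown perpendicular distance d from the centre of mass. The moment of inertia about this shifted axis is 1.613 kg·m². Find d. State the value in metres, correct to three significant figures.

About the centre-of-mass axis, I_cm = (1/2)MR² = (1/2)(2.25)(0.449)² = 0.2268 kg·m².
Parallel axis theorem: I = I_cm + Md², so Md² = 1.613 − 0.2268 = 1.3862 kg·m².
d = √(1.3862 / 2.25) = 0.78491 m.

0.785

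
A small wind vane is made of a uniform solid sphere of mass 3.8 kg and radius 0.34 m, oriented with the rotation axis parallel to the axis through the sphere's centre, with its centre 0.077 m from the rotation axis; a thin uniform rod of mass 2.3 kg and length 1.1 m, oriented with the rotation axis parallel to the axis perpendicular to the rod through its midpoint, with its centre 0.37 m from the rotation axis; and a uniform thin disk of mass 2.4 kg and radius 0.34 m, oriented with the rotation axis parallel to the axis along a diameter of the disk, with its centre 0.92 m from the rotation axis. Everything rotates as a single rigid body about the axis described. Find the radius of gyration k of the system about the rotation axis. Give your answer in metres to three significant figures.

Solid sphere: I_cm = (2/5)MR² = (2/5)(3.8)(0.34)² = 0.17571 kg m^2; centre at d = 0.077 m, so I = I_cm + Md² gives I = 0.17571 + (3.8)(0.077)² = 0.19824 kg m^2.
Thin rod: I_cm = (1/12)ML² = (1/12)(2.3)(1.1)² = 0.23192 kg m^2; centre at d = 0.37 m, so I = I_cm + Md² gives I = 0.23192 + (2.3)(0.37)² = 0.54679 kg m^2.
Thin disk: I_cm = (1/4)MR² = (1/4)(2.4)(0.34)² = 0.06936 kg m^2; centre at d = 0.92 m, so I = I_cm + Md² gives I = 0.06936 + (2.4)(0.92)² = 2.1007 kg m^2.
Total I = 2.8457 kg m^2; total mass M = 8.5 kg.
k = √(I/M) = √(2.8457/8.5) = 0.57861 m.

0.579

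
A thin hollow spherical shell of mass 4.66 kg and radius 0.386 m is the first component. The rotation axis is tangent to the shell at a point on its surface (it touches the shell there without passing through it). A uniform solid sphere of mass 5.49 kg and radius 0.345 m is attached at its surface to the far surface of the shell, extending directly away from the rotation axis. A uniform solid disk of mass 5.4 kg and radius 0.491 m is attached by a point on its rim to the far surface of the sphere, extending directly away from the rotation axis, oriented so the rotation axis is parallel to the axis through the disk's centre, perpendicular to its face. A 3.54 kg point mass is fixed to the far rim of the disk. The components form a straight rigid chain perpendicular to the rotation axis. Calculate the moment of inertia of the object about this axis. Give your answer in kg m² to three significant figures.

50.7

Spherical shell: I_cm = (2/3)MR² = (2/3)(4.66)(0.386)² = 0.46288 kg m²; centre at d = 0.386 m, so I = I_cm + Md² gives I = 0.46288 + (4.66)(0.386)² = 1.1572 kg m².
Solid sphere: I_cm = (2/5)MR² = (2/5)(5.49)(0.345)² = 0.26138 kg m²; centre at d = 0.386 + 0.386 + 0.345 = 1.117 m, so I = I_cm + Md² gives I = 0.26138 + (5.49)(1.117)² = 7.1112 kg m².
Solid disk: I_cm = (1/2)MR² = (1/2)(5.4)(0.491)² = 0.65092 kg m²; centre at d = 0.386 + 0.386 + 0.345 + 0.345 + 0.491 = 1.953 m, so I = I_cm + Md² gives I = 0.65092 + (5.4)(1.953)² = 21.248 kg m².
Point mass: I_cm = 0; centre at d = 0.386 + 0.386 + 0.345 + 0.345 + 0.491 + 0.491 = 2.444 m, so I = I_cm + Md² gives I = 0 + (3.54)(2.444)² = 21.145 kg m².
Total I = 1.1572 + 7.1112 + 21.248 + 21.145 = 50.661 kg m².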